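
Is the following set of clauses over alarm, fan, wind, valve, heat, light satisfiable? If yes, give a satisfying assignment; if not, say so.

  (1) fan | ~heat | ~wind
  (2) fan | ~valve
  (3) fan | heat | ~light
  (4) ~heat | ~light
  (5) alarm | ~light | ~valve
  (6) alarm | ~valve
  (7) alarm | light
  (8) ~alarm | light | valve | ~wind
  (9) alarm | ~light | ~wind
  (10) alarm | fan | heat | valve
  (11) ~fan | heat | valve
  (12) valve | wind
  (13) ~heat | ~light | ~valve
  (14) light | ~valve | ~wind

alarm = True, fan = True, wind = True, valve = True, heat = False, light = True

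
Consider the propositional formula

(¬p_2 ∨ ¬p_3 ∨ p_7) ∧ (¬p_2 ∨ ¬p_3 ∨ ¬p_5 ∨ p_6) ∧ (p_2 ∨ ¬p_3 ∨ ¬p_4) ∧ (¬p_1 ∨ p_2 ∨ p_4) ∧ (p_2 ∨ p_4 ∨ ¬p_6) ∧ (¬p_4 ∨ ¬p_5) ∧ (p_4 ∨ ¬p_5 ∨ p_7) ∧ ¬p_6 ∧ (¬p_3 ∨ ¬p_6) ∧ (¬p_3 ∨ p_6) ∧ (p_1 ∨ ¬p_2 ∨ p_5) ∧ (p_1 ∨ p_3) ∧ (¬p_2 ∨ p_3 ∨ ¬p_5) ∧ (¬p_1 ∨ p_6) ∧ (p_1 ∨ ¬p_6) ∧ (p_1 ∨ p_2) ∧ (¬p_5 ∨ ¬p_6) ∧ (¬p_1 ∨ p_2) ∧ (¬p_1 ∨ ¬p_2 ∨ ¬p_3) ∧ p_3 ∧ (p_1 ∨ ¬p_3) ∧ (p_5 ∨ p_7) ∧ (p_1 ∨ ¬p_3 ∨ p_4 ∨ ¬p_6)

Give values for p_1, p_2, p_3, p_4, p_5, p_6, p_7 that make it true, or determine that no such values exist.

Unsatisfiable

Case p_3 = True:
  (¬p_6) forces p_6 = False.
  Clause (¬p_3 ∨ p_6) is falsified — contradiction.
Case p_3 = False:
  Clause (p_3) is falsified — contradiction.
Both cases fail, so the formula is unsatisfiable.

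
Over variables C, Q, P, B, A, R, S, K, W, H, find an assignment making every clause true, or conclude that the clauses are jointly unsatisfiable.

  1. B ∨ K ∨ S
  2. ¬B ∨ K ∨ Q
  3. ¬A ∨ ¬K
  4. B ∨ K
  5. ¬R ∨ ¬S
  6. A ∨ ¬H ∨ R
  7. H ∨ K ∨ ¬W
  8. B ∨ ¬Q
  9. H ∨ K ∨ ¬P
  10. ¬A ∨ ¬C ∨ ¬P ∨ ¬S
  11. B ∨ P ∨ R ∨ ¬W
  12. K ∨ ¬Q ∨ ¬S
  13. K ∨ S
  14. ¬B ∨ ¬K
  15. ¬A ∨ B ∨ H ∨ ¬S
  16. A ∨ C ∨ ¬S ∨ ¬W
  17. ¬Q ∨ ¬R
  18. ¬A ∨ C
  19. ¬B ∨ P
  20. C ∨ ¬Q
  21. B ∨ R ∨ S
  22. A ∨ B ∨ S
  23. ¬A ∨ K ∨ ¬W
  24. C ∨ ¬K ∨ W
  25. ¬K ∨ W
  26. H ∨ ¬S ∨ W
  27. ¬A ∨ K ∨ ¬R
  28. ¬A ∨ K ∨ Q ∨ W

Set C = True.
Try Q = True:
  (B ∨ ¬Q) forces B = True.
  (¬B ∨ ¬K) forces K = False.
  (K ∨ ¬Q ∨ ¬S) forces S = False.
  clause (K ∨ S) is falsified — backtrack.
So Q = False.
Set P = True.
Try B = True:
  (¬B ∨ K ∨ Q) forces K = True.
  clause (¬B ∨ ¬K) is falsified — backtrack.
So B = False.
  then (B ∨ K) forces K = True.
  then (¬K ∨ W) forces W = True.
  then (¬A ∨ ¬K) forces A = False.
  then (A ∨ B ∨ S) forces S = True.
  then (¬R ∨ ¬S) forces R = False.
  then (A ∨ ¬H ∨ R) forces H = False.
All clauses satisfied.

C = True, Q = False, P = True, B = False, A = False, R = False, S = True, K = True, W = True, H = False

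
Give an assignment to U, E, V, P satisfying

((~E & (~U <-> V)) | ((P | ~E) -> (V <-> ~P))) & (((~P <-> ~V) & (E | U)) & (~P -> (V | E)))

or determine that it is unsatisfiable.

U=T, E=T, V=F, P=F

  (~E & (~U <-> V)) | ((P | ~E) -> (V <-> ~P)) = True
    ~E & (~U <-> V) = False
      ~E = False
      ~U <-> V = True
        ~U = False
    (P | ~E) -> (V <-> ~P) = True
      P | ~E = False
        ~E = False
      V <-> ~P = False
        ~P = True
  ((~P <-> ~V) & (E | U)) & (~P -> (V | E)) = True
    (~P <-> ~V) & (E | U) = True
      ~P <-> ~V = True
        ~P = True
        ~V = True
      E | U = True
    ~P -> (V | E) = True
      ~P = True
      V | E = True
Both conjuncts True, so the formula holds.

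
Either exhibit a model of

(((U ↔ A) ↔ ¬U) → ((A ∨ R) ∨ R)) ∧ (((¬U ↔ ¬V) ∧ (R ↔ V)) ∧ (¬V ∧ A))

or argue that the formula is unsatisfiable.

A = True, U = False, V = False, R = False

  ((U ↔ A) ↔ ¬U) → ((A ∨ R) ∨ R) = True
    (U ↔ A) ↔ ¬U = False
      U ↔ A = False
      ¬U = True
    (A ∨ R) ∨ R = True
      A ∨ R = True
  ((¬U ↔ ¬V) ∧ (R ↔ V)) ∧ (¬V ∧ A) = True
    (¬U ↔ ¬V) ∧ (R ↔ V) = True
      ¬U ↔ ¬V = True
        ¬U = True
        ¬V = True
      R ↔ V = True
    ¬V ∧ A = True
      ¬V = True
Both conjuncts True, so the formula holds.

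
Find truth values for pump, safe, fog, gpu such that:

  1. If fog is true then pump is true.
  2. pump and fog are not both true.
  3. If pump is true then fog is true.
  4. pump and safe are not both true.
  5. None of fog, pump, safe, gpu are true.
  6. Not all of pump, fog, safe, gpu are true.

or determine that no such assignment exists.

pump=F; safe=F; fog=F; gpu=F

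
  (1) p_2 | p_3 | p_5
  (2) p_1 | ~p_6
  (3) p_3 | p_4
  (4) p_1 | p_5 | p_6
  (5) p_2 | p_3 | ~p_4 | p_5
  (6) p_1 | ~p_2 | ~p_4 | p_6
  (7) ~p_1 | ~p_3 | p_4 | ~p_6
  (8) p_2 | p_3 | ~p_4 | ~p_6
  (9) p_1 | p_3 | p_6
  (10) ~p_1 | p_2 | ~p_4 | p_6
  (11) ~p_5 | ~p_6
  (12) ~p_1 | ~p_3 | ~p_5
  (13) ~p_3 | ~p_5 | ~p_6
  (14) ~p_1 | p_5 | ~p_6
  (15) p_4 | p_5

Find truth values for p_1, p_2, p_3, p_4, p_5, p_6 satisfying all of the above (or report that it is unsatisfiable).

Set p_1 = True.
Set p_2 = True.
Set p_3 = False.
  then (p_3 | p_4) forces p_4 = True.
Set p_5 = True.
  then (~p_5 | ~p_6) forces p_6 = False.
All clauses satisfied.

p_1 = True, p_2 = True, p_3 = False, p_4 = True, p_5 = True, p_6 = False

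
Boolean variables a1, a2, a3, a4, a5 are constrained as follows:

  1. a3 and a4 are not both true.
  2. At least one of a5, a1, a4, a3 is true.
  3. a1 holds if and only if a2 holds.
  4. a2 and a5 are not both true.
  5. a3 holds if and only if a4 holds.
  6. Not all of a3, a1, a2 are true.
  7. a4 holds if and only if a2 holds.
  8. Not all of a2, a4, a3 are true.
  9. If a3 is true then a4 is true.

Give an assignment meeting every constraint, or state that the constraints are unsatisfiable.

a1 = False; a2 = False; a3 = False; a4 = False; a5 = True

  (1) a3=F, a4=F — not both ✓
  (2) {a5, a1, a4, a3}: 1 true — at least one ✓
  (3) a1=F, a2=F — same ✓
  (4) a2=F, a5=T — not both ✓
  (5) a3=F, a4=F — same ✓
  (6) {a3, a1, a2}: 0/3 true — not all ✓
  (7) a4=F, a2=F — same ✓
  (8) {a2, a4, a3}: 0/3 true — not all ✓
  (9) a3=F ⇒ a4: vacuous ✓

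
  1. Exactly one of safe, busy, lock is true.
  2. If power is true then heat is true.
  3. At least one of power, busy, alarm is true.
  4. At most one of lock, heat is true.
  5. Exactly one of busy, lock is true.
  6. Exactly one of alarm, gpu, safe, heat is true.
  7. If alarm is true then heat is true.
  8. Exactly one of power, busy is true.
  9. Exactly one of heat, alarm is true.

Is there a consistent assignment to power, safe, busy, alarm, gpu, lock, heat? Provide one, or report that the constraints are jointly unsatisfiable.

power=F, safe=F, busy=T, alarm=F, gpu=F, lock=F, heat=T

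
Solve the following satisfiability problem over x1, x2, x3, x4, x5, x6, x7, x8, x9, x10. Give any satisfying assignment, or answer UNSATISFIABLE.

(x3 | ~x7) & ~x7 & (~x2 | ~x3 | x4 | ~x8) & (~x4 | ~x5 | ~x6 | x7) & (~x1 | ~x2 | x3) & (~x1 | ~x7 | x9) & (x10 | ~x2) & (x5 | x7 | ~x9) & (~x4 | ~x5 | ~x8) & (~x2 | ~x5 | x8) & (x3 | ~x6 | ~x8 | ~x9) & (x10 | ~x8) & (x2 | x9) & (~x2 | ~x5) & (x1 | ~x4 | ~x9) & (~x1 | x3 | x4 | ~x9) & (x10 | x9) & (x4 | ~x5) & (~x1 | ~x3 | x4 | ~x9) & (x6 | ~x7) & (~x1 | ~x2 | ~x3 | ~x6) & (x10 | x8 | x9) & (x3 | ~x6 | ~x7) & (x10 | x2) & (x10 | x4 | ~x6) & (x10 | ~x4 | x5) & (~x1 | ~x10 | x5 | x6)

x1 = False; x2 = True; x3 = False; x4 = False; x5 = False; x6 = False; x7 = False; x8 = True; x9 = False; x10 = True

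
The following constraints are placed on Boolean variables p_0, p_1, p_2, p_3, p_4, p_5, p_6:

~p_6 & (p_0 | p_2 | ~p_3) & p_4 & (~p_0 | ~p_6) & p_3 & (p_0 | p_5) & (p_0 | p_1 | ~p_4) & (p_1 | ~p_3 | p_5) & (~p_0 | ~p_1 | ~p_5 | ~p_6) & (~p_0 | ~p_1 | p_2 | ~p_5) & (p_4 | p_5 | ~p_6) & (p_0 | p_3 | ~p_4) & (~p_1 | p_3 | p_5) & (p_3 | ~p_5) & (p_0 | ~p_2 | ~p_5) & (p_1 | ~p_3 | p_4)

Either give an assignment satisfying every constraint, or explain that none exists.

Unit clause (~p_6) forces p_6 = False.
Unit clause (p_4) forces p_4 = True.
Unit clause (p_3) forces p_3 = True.
Set p_0 = True.
Set p_1 = True.
Set p_2 = True.
Set p_5 = False.
All clauses satisfied.

p_0: True, p_1: True, p_2: True, p_3: True, p_4: True, p_5: False, p_6: False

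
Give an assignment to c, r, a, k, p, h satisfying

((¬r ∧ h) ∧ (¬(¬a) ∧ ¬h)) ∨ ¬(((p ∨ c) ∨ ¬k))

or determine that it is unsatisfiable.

c: False; r: True; a: False; k: True; p: False; h: True

  ((¬r ∧ h) ∧ (¬(¬a) ∧ ¬h)) ∨ ¬(((p ∨ c) ∨ ¬k)) = True
    (¬r ∧ h) ∧ (¬(¬a) ∧ ¬h) = False
      ¬r ∧ h = False
        ¬r = False
      ¬(¬a) ∧ ¬h = False
        ¬(¬a) = False
          ¬a = True
        ¬h = False
    ¬(((p ∨ c) ∨ ¬k)) = True
      (p ∨ c) ∨ ¬k = False
        p ∨ c = False
        ¬k = False
The formula evaluates to True.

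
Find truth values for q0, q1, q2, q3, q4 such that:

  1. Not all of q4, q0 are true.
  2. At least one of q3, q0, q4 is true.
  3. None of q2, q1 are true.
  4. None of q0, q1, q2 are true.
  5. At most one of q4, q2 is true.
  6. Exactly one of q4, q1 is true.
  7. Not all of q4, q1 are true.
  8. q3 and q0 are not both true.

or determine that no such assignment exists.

q0: False, q1: False, q2: False, q3: False, q4: True

  (1) {q4, q0}: 1/2 true — not all ✓
  (2) {q3, q0, q4}: 1 true — at least one ✓
  (3) {q2, q1}: 0 true — none ✓
  (4) {q0, q1, q2}: 0 true — none ✓
  (5) {q4, q2}: 1 true — at most one ✓
  (6) {q4, q1}: 1 true — exactly one ✓
  (7) {q4, q1}: 1/2 true — not all ✓
  (8) q3=F, q0=F — not both ✓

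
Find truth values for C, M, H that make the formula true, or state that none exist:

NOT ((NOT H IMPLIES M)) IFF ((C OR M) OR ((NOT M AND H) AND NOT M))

C: True, M: False, H: False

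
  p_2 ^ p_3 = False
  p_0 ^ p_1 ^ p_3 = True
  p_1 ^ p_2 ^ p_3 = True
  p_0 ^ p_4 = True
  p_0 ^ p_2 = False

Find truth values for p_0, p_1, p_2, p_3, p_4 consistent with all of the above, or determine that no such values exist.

p_0 = True, p_1 = True, p_2 = True, p_3 = True, p_4 = False

p_2 ^ p_3 = T ^ T = False ✓
p_0 ^ p_1 ^ p_3 = T ^ T ^ T = True ✓
p_1 ^ p_2 ^ p_3 = T ^ T ^ T = True ✓
p_0 ^ p_4 = T ^ F = True ✓
p_0 ^ p_2 = T ^ T = False ✓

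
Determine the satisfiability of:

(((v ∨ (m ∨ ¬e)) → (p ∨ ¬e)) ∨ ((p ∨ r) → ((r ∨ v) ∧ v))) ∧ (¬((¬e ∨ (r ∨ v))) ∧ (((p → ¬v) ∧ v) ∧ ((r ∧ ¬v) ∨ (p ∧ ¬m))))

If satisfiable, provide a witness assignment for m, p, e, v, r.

Case v = True: the conjunct ¬((¬e ∨ (r ∨ v))) becomes ¬((¬e ∨ True)) = False.
Case v = False: the conjunct v is False.
Both cases fail — unsatisfiable.

Unsatisfiable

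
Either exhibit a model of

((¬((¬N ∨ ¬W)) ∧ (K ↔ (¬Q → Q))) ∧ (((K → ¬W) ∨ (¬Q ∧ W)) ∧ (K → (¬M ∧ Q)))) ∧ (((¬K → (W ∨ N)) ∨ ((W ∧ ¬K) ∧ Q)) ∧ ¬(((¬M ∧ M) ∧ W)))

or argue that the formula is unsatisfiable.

K = False, N = True, M = True, W = True, Q = False

  (¬((¬N ∨ ¬W)) ∧ (K ↔ (¬Q → Q))) ∧ (((K → ¬W) ∨ (¬Q ∧ W)) ∧ (K → (¬M ∧ Q))) = True
    ¬((¬N ∨ ¬W)) ∧ (K ↔ (¬Q → Q)) = True
      ¬((¬N ∨ ¬W)) = True
        ¬N ∨ ¬W = False
          ¬N = False
          ¬W = False
      K ↔ (¬Q → Q) = True
        ¬Q → Q = False
          ¬Q = True
    ((K → ¬W) ∨ (¬Q ∧ W)) ∧ (K → (¬M ∧ Q)) = True
      (K → ¬W) ∨ (¬Q ∧ W) = True
        K → ¬W = True
          ¬W = False
        ¬Q ∧ W = True
          ¬Q = True
      K → (¬M ∧ Q) = True
        ¬M ∧ Q = False
          ¬M = False
  ((¬K → (W ∨ N)) ∨ ((W ∧ ¬K) ∧ Q)) ∧ ¬(((¬M ∧ M) ∧ W)) = True
    (¬K → (W ∨ N)) ∨ ((W ∧ ¬K) ∧ Q) = True
      ¬K → (W ∨ N) = True
        ¬K = True
        W ∨ N = True
      (W ∧ ¬K) ∧ Q = False
        W ∧ ¬K = True
          ¬K = True
    ¬(((¬M ∧ M) ∧ W)) = True
      (¬M ∧ M) ∧ W = False
        ¬M ∧ M = False
          ¬M = False
Both conjuncts True, so the formula holds.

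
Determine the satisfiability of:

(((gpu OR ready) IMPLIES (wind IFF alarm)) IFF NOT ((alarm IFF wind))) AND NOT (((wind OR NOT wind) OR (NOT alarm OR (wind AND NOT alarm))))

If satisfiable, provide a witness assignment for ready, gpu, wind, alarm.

The conjunct NOT (((wind OR NOT wind) OR (NOT alarm OR (wind AND NOT alarm)))) is unsatisfiable on its own:
  wind=F, alarm=F: evaluates to False.
  wind=F, alarm=T: evaluates to False.
  wind=T, alarm=F: evaluates to False.
  wind=T, alarm=T: evaluates to False.
So the whole conjunction is unsatisfiable.

Unsatisfiable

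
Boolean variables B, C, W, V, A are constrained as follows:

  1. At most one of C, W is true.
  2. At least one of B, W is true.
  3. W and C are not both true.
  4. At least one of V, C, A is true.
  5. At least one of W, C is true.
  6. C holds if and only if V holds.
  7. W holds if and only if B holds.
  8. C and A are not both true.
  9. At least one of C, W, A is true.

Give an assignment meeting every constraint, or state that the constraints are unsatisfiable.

B: True, C: False, W: True, V: False, A: True

  (1) {C, W}: 1 true — at most one ✓
  (2) {B, W}: 2 true — at least one ✓
  (3) W=T, C=F — not both ✓
  (4) {V, C, A}: 1 true — at least one ✓
  (5) {W, C}: 1 true — at least one ✓
  (6) C=F, V=F — same ✓
  (7) W=T, B=T — same ✓
  (8) C=F, A=T — not both ✓
  (9) {C, W, A}: 2 true — at least one ✓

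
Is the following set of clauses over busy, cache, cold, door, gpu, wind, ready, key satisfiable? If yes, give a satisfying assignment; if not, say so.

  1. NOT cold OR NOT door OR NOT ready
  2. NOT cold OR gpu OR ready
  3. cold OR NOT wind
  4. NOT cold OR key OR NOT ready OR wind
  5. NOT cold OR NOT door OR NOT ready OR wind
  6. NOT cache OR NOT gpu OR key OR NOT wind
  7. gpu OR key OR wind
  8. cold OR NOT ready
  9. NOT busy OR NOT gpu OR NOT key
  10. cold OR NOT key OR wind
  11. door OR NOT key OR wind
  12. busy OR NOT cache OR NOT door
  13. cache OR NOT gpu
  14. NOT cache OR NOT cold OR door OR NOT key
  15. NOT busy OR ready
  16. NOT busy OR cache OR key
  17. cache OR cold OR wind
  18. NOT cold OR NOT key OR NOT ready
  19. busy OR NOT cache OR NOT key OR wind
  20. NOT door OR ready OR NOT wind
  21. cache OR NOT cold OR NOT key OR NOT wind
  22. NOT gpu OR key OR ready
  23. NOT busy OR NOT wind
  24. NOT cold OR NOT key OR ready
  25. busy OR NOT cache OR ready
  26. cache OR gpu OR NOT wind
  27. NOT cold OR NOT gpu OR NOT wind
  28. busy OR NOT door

Set busy = False.
  then (busy OR NOT door) forces door = False.
Try cache = False:
  (cache OR NOT gpu) forces gpu = False.
  (cache OR gpu OR NOT wind) forces wind = False.
  (gpu OR key OR wind) forces key = True.
  clause (door OR NOT key OR wind) is falsified — backtrack.
So cache = True.
  then (busy OR NOT cache OR ready) forces ready = True.
  then (cold OR NOT ready) forces cold = True.
  then (NOT cache OR NOT cold OR door OR NOT key) forces key = False.
  then (NOT cold OR key OR NOT ready OR wind) forces wind = True.
  then (NOT cache OR NOT gpu OR key OR NOT wind) forces gpu = False.
All clauses satisfied.

busy: False; cache: True; cold: True; door: False; gpu: False; wind: True; ready: True; key: False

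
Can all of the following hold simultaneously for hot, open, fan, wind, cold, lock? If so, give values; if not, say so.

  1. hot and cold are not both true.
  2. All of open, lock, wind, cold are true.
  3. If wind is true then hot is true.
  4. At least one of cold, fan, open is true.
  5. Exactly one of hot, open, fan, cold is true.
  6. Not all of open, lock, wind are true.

Case open = True:
  (2) forces lock = True.
  (2) forces wind = True.
  Constraint (6) is violated (open=T, lock=T, wind=T) — contradiction.
Case open = False:
  Constraint (2) is violated (open=F) — contradiction.
Both cases fail — unsatisfiable.

No satisfying assignment exists.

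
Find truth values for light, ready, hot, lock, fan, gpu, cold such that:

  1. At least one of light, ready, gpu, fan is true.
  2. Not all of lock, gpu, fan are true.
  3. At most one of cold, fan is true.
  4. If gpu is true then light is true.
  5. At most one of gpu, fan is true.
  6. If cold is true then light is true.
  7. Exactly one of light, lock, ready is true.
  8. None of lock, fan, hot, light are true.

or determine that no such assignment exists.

light = False, ready = True, hot = False, lock = False, fan = False, gpu = False, cold = False

  (1) {light, ready, gpu, fan}: 1 true — at least one ✓
  (2) {lock, gpu, fan}: 0/3 true — not all ✓
  (3) {cold, fan}: 0 true — at most one ✓
  (4) gpu=F ⇒ light: vacuous ✓
  (5) {gpu, fan}: 0 true — at most one ✓
  (6) cold=F ⇒ light: vacuous ✓
  (7) {light, lock, ready}: 1 true — exactly one ✓
  (8) {lock, fan, hot, light}: 0 true — none ✓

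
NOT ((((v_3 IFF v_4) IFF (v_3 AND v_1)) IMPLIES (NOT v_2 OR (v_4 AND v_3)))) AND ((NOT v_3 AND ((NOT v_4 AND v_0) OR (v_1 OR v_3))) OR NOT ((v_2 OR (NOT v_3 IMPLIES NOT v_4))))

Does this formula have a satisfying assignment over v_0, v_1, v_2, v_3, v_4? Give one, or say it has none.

v_0 = False, v_1 = True, v_2 = True, v_3 = False, v_4 = True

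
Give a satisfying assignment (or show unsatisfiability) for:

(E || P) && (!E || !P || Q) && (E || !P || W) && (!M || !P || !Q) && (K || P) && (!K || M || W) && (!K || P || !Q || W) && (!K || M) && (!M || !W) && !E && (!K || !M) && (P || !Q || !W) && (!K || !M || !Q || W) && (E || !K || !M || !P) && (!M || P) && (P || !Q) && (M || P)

Unit clause (!E) forces E = False.
In (E || P) only P is left, so P = True.
In (E || !P || W) only W is left, so W = True.
In (!M || !W) only !M is left, so M = False.
In (!K || M) only !K is left, so K = False.
Set Q = True.
All clauses satisfied.

E = False, P = True, Q = True, K = False, W = True, M = False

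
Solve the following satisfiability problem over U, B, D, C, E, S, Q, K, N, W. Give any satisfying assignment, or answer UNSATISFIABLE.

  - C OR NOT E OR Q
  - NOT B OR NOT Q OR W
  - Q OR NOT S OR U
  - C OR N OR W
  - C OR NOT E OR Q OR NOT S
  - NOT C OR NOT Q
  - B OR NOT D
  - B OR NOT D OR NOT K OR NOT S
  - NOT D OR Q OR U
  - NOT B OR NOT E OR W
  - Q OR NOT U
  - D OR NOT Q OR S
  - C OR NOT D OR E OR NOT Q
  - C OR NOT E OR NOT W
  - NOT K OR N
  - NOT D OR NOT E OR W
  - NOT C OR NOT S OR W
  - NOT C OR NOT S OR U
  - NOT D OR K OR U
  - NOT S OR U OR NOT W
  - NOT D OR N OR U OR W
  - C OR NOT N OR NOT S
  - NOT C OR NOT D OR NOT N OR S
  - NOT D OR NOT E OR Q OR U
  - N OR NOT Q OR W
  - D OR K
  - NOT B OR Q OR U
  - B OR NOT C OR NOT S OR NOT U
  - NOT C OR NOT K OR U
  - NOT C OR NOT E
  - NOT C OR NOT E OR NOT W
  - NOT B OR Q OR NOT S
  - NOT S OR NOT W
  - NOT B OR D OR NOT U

U = False; B = False; D = False; C = False; E = False; S = False; Q = False; K = True; N = True; W = False

Set U = False.
Set B = False.
  then (B OR NOT D) forces D = False.
  then (D OR K) forces K = True.
  then (NOT C OR NOT K OR U) forces C = False.
  then (NOT K OR N) forces N = True.
  then (C OR NOT N OR NOT S) forces S = False.
  then (D OR NOT Q OR S) forces Q = False.
  then (C OR NOT E OR Q) forces E = False.
Set W = False.
All clauses satisfied.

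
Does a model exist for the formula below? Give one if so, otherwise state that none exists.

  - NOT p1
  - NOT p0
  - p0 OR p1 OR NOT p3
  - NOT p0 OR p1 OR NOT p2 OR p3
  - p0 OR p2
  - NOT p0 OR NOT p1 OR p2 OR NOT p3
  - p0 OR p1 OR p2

Unit clause (NOT p1) forces p1 = False.
Unit clause (NOT p0) forces p0 = False.
In (p0 OR p1 OR NOT p3) only NOT p3 is left, so p3 = False.
In (p0 OR p2) only p2 is left, so p2 = True.
Check each clause:
  (NOT p1): NOT p1 holds.
  (NOT p0): NOT p0 holds.
  (p0 OR p1 OR NOT p3): NOT p3 holds.
  (NOT p0 OR p1 OR NOT p2 OR p3): NOT p0 holds.
  (p0 OR p2): p2 holds.
  (NOT p0 OR NOT p1 OR p2 OR NOT p3): NOT p0 holds.
  (p0 OR p1 OR p2): p2 holds.
All clauses satisfied.

p0=F, p1=F, p2=T, p3=F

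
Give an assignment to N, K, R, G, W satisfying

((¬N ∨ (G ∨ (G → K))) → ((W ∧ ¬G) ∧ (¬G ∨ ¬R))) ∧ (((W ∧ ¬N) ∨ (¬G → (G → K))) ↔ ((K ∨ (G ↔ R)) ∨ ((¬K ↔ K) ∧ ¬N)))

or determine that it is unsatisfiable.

N: False; K: True; R: False; G: False; W: True

  (¬N ∨ (G ∨ (G → K))) → ((W ∧ ¬G) ∧ (¬G ∨ ¬R)) = True
    ¬N ∨ (G ∨ (G → K)) = True
      ¬N = True
      G ∨ (G → K) = True
        G → K = True
    (W ∧ ¬G) ∧ (¬G ∨ ¬R) = True
      W ∧ ¬G = True
        ¬G = True
      ¬G ∨ ¬R = True
        ¬G = True
        ¬R = True
  ((W ∧ ¬N) ∨ (¬G → (G → K))) ↔ ((K ∨ (G ↔ R)) ∨ ((¬K ↔ K) ∧ ¬N)) = True
    (W ∧ ¬N) ∨ (¬G → (G → K)) = True
      W ∧ ¬N = True
        ¬N = True
      ¬G → (G → K) = True
        ¬G = True
        G → K = True
    (K ∨ (G ↔ R)) ∨ ((¬K ↔ K) ∧ ¬N) = True
      K ∨ (G ↔ R) = True
        G ↔ R = True
      (¬K ↔ K) ∧ ¬N = False
        ¬K ↔ K = False
          ¬K = False
        ¬N = True
Both conjuncts True, so the formula holds.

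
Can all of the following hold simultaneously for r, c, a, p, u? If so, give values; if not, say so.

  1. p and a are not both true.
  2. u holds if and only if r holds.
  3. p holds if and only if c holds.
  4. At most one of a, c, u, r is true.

r=F, c=F, a=T, p=F, u=F

  (1) p=F, a=T — not both ✓
  (2) u=F, r=F — same ✓
  (3) p=F, c=F — same ✓
  (4) {a, c, u, r}: 1 true — at most one ✓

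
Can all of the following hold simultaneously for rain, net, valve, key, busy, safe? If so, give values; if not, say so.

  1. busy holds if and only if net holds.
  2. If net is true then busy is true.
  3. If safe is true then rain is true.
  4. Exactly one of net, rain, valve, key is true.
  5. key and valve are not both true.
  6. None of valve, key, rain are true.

rain=F; net=T; valve=F; key=F; busy=T; safe=F

  (1) busy=T, net=T — same ✓
  (2) net=T ⇒ busy: T ✓
  (3) safe=F ⇒ rain: vacuous ✓
  (4) {net, rain, valve, key}: 1 true — exactly one ✓
  (5) key=F, valve=F — not both ✓
  (6) {valve, key, rain}: 0 true — none ✓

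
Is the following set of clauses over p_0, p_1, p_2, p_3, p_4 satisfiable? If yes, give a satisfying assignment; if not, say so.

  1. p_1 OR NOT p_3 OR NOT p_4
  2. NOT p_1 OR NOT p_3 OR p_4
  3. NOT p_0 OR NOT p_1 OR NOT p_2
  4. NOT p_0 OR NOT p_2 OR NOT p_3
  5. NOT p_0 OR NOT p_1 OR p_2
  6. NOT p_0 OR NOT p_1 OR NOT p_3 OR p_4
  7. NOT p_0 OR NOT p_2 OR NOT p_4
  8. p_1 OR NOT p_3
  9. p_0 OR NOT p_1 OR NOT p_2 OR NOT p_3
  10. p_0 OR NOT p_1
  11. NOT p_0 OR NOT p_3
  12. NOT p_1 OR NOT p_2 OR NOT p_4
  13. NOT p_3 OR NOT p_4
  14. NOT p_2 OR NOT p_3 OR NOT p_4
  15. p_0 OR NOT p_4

p_0=F; p_1=F; p_2=T; p_3=F; p_4=F

Set p_0 = False.
  then (p_0 OR NOT p_1) forces p_1 = False.
  then (p_0 OR NOT p_4) forces p_4 = False.
  then (p_1 OR NOT p_3) forces p_3 = False.
Set p_2 = True.
All clauses satisfied.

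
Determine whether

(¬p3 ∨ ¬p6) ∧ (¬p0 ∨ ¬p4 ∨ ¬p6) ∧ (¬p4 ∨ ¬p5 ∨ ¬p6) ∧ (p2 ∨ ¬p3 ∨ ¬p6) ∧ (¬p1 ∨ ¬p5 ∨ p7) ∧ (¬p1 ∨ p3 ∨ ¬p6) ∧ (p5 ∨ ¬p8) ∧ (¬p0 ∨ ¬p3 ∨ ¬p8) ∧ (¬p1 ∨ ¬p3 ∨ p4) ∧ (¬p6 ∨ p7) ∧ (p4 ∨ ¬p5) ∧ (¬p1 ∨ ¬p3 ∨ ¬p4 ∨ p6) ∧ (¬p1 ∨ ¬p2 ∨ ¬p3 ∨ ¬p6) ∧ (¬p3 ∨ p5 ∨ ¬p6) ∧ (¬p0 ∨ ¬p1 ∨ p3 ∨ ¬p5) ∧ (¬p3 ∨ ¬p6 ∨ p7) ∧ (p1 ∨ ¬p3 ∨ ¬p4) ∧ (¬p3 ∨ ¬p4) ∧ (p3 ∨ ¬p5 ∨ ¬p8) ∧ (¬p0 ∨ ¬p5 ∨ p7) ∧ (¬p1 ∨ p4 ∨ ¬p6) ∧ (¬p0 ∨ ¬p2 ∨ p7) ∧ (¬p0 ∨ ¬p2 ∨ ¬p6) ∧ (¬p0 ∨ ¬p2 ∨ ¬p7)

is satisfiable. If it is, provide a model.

p0=T, p1=F, p2=F, p3=F, p4=T, p5=F, p6=F, p7=F, p8=F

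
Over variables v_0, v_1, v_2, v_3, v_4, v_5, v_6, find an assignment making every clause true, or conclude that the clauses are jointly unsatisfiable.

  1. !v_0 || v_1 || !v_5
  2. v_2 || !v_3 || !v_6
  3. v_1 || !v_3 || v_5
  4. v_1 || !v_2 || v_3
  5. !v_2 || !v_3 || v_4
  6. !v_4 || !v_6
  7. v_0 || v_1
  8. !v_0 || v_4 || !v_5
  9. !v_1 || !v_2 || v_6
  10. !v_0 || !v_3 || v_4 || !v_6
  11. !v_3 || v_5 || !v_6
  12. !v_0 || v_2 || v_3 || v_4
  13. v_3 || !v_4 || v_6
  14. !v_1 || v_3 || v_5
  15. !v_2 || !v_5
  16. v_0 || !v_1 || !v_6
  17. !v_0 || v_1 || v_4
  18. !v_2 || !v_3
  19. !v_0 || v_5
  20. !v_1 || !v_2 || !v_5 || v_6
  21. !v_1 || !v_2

Set v_0 = False.
  then (v_0 || v_1) forces v_1 = True.
  then (v_0 || !v_1 || !v_6) forces v_6 = False.
  then (!v_1 || !v_2) forces v_2 = False.
Set v_3 = True.
Set v_4 = False.
Set v_5 = False.
All clauses satisfied.

v_0=F, v_1=T, v_2=F, v_3=T, v_4=F, v_5=F, v_6=F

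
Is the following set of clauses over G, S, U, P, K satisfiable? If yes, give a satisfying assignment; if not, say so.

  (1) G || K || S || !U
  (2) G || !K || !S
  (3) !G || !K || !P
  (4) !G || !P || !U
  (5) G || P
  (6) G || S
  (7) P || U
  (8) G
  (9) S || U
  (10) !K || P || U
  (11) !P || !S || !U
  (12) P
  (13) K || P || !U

G=T; S=T; U=F; P=T; K=F

Unit clause (G) forces G = True.
Unit clause (P) forces P = True.
In (!G || !K || !P) only !K is left, so K = False.
In (!G || !P || !U) only !U is left, so U = False.
In (S || U) only S is left, so S = True.
All clauses satisfied.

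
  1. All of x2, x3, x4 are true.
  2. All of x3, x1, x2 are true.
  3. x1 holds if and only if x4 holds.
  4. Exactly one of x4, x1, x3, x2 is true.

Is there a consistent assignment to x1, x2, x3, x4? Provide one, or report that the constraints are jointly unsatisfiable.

Case x1 = True:
  (1) forces x2 = True.
  Constraint (4) is violated (x1=T, x2=T) — contradiction.
Case x1 = False:
  Constraint (2) is violated (x1=F) — contradiction.
Both cases fail — unsatisfiable.

Unsatisfiable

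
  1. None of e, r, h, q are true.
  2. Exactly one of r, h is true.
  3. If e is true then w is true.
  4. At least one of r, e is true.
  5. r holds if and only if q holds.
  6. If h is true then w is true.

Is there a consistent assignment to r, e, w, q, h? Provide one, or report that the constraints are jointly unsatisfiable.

The formula is unsatisfiable.

Case r = True:
  Constraint (1) is violated (r=T) — contradiction.
Case r = False:
  (1) forces e = False.
  Constraint (4) is violated (r=F, e=F) — contradiction.
Both cases fail — unsatisfiable.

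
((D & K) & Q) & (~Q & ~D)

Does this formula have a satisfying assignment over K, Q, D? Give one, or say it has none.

Case Q = True: the conjunct ~Q is False.
Case Q = False: the conjunct Q is False.
Both cases fail — unsatisfiable.

UNSATISFIABLE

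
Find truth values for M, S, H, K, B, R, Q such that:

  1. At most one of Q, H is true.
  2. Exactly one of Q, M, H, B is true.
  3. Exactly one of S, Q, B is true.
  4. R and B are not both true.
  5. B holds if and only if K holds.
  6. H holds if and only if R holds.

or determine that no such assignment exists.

M = False, S = True, H = True, K = False, B = False, R = True, Q = False

  (1) {Q, H}: 1 true — at most one ✓
  (2) {Q, M, H, B}: 1 true — exactly one ✓
  (3) {S, Q, B}: 1 true — exactly one ✓
  (4) R=T, B=F — not both ✓
  (5) B=F, K=F — same ✓
  (6) H=T, R=T — same ✓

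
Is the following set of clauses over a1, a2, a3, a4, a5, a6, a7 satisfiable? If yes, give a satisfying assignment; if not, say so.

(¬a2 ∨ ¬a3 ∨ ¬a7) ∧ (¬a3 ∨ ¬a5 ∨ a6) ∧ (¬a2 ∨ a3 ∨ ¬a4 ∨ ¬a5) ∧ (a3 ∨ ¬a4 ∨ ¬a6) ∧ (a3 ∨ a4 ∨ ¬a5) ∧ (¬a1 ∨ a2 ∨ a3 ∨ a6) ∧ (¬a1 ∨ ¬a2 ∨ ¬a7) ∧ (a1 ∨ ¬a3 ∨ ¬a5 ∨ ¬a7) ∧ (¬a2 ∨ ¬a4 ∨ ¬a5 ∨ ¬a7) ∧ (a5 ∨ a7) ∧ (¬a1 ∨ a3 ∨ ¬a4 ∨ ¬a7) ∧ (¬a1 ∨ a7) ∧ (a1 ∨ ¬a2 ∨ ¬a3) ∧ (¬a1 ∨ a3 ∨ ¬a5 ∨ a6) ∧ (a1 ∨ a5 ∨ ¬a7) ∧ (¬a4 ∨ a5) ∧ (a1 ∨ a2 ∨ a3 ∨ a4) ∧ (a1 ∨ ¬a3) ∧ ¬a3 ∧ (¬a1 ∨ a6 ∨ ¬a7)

Unit clause (¬a3) forces a3 = False.
Set a1 = False.
Set a2 = False.
  then (a1 ∨ a2 ∨ a3 ∨ a4) forces a4 = True.
  then (a3 ∨ ¬a4 ∨ ¬a6) forces a6 = False.
  then (¬a4 ∨ a5) forces a5 = True.
Set a7 = False.
All clauses satisfied.

a1 = False, a2 = False, a3 = False, a4 = True, a5 = True, a6 = False, a7 = False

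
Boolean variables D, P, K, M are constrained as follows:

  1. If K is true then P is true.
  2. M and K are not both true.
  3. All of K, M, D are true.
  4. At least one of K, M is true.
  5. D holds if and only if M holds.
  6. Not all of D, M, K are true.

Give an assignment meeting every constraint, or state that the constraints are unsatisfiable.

The formula is unsatisfiable.

Case M = True:
  (2) with M=T forces K = False.
  Constraint (3) is violated (K=F) — contradiction.
Case M = False:
  Constraint (3) is violated (M=F) — contradiction.
Both cases fail — unsatisfiable.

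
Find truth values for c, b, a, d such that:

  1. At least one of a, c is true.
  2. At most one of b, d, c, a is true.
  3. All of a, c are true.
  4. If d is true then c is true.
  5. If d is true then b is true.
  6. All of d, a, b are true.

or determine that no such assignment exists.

The formula is unsatisfiable.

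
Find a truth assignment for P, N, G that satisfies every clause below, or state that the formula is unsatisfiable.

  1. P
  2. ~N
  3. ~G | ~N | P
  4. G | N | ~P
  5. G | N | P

P = True, N = False, G = True

Unit clause (P) forces P = True.
Unit clause (~N) forces N = False.
In (G | N | ~P) only G is left, so G = True.
Check each clause:
  (P): P holds.
  (~N): ~N holds.
  (~G | ~N | P): ~N holds.
  (G | N | ~P): G holds.
  (G | N | P): G holds.
All clauses satisfied.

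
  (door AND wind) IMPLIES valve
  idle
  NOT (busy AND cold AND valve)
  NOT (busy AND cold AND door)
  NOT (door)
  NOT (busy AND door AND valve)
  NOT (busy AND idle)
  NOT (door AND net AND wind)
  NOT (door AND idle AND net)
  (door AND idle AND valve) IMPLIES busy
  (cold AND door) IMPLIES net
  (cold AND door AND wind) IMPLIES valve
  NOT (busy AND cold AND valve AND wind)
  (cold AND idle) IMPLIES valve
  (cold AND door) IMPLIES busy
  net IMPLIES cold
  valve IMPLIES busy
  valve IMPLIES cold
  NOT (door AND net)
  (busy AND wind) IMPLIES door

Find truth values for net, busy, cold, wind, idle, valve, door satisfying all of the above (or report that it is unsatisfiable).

net = False, busy = False, cold = False, wind = True, idle = True, valve = False, door = False

Unit clause (NOT door) forces door = False.
Unit clause (idle) forces idle = True.
In (NOT busy OR NOT idle) only NOT busy is left, so busy = False.
In (busy OR NOT valve) only NOT valve is left, so valve = False.
In (NOT cold OR NOT idle OR valve) only NOT cold is left, so cold = False.
In (cold OR NOT net) only NOT net is left, so net = False.
Set wind = True.
All clauses satisfied.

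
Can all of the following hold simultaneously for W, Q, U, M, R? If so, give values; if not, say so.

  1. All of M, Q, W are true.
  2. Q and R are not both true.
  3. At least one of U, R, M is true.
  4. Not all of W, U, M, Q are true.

W=T, Q=T, U=F, M=T, R=F

  (1) {M, Q, W}: all 3 true ✓
  (2) Q=T, R=F — not both ✓
  (3) {U, R, M}: 1 true — at least one ✓
  (4) {W, U, M, Q}: 3/4 true — not all ✓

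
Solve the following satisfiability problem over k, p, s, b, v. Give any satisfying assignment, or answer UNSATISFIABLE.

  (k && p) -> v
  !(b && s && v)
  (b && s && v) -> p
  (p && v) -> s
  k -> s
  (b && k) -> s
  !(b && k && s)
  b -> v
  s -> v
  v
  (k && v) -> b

k = False, p = False, s = True, b = False, v = True

Unit clause (v) forces v = True.
Try k = True:
  (b || !k || !v) forces b = True.
  (!b || !k || s) forces s = True.
  clause (!b || !s || !v) is falsified — backtrack.
So k = False.
Set p = False.
Set s = True.
  then (!b || p || !s || !v) forces b = False.
All clauses satisfied.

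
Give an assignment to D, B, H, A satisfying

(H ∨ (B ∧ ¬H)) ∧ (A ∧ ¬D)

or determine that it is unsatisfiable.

D = False; B = True; H = False; A = True

  H ∨ (B ∧ ¬H) = True
    B ∧ ¬H = True
      ¬H = True
  A ∧ ¬D = True
    ¬D = True
Both conjuncts True, so the formula holds.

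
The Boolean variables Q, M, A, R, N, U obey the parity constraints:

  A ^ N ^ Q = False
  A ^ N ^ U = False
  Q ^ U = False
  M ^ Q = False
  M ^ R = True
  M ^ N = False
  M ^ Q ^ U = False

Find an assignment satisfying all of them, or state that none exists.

Q: False, M: False, A: False, R: True, N: False, U: False

A ^ N ^ Q = F ^ F ^ F = False ✓
A ^ N ^ U = F ^ F ^ F = False ✓
Q ^ U = F ^ F = False ✓
M ^ Q = F ^ F = False ✓
M ^ R = F ^ T = True ✓
M ^ N = F ^ F = False ✓
M ^ Q ^ U = F ^ F ^ F = False ✓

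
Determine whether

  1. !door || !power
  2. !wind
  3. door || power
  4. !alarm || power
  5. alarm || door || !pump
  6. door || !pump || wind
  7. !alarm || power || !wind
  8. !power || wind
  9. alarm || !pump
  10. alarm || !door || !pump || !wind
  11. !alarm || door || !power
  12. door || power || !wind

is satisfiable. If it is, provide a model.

Unit clause (!wind) forces wind = False.
In (!power || wind) only !power is left, so power = False.
In (door || power) only door is left, so door = True.
In (!alarm || power) only !alarm is left, so alarm = False.
In (alarm || !pump) only !pump is left, so pump = False.
All clauses satisfied.

wind = False, power = False, door = True, pump = False, alarm = False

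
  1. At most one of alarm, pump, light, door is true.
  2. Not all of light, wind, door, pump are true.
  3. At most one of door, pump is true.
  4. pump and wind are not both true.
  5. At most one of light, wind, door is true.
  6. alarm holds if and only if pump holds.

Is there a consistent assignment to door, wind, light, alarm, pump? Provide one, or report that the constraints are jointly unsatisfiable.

door = True, wind = False, light = False, alarm = False, pump = False

  (1) {alarm, pump, light, door}: 1 true — at most one ✓
  (2) {light, wind, door, pump}: 1/4 true — not all ✓
  (3) {door, pump}: 1 true — at most one ✓
  (4) pump=F, wind=F — not both ✓
  (5) {light, wind, door}: 1 true — at most one ✓
  (6) alarm=F, pump=F — same ✓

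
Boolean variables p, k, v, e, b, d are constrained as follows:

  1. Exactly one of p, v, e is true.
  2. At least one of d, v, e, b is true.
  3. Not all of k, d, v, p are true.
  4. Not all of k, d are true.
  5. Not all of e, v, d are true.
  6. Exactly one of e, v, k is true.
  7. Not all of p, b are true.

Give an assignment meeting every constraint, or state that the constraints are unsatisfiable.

p = False, k = False, v = True, e = False, b = True, d = False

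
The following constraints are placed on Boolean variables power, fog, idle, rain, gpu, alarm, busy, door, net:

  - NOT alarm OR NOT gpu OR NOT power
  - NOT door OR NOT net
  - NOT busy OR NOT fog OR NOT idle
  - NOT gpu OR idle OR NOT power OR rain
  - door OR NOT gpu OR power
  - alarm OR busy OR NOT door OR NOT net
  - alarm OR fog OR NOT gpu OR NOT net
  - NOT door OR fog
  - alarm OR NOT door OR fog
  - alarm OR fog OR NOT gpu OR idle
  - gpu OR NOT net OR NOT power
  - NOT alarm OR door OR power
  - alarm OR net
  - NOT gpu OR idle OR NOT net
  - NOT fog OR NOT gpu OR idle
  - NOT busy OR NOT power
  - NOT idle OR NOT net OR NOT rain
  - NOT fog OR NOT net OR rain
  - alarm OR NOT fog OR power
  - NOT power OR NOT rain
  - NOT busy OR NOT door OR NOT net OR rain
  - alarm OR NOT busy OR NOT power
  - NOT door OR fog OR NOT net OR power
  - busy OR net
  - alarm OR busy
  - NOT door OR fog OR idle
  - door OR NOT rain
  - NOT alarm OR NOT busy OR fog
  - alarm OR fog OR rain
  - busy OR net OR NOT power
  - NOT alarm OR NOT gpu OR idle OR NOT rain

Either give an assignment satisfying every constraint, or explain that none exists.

power=F; fog=T; idle=F; rain=T; gpu=F; alarm=T; busy=T; door=T; net=F

Set power = False.
Set fog = True.
  then (alarm OR NOT fog OR power) forces alarm = True.
  then (NOT alarm OR door OR power) forces door = True.
  then (NOT door OR NOT net) forces net = False.
  then (busy OR net) forces busy = True.
  then (NOT busy OR NOT fog OR NOT idle) forces idle = False.
  then (NOT fog OR NOT gpu OR idle) forces gpu = False.
Set rain = True.
All clauses satisfied.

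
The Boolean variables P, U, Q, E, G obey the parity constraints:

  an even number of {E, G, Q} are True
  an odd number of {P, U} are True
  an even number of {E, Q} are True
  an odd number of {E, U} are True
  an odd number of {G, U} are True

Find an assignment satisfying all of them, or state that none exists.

P = False, U = True, Q = False, E = False, G = False

{E, G, Q}: 0 true → even ✓
{P, U}: 1 true → odd ✓
{E, Q}: 0 true → even ✓
{E, U}: 1 true → odd ✓
{G, U}: 1 true → odd ✓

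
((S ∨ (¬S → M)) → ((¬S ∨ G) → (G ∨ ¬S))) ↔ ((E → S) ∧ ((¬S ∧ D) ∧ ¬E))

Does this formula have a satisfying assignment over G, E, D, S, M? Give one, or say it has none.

G: True; E: False; D: True; S: False; M: True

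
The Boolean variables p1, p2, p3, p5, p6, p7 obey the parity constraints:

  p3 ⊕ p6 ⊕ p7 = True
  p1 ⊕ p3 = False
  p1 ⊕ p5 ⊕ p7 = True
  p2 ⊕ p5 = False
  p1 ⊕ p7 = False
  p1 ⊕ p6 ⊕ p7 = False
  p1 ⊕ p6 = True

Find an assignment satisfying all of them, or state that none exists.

UNSATISFIABLE

Adding constraints 1, 2, 6 mod 2: every variable appears an even number of times on the left, so the left side is 0.
But the right sides sum to 1 (mod 2). 0 ≠ 1 — the system is inconsistent.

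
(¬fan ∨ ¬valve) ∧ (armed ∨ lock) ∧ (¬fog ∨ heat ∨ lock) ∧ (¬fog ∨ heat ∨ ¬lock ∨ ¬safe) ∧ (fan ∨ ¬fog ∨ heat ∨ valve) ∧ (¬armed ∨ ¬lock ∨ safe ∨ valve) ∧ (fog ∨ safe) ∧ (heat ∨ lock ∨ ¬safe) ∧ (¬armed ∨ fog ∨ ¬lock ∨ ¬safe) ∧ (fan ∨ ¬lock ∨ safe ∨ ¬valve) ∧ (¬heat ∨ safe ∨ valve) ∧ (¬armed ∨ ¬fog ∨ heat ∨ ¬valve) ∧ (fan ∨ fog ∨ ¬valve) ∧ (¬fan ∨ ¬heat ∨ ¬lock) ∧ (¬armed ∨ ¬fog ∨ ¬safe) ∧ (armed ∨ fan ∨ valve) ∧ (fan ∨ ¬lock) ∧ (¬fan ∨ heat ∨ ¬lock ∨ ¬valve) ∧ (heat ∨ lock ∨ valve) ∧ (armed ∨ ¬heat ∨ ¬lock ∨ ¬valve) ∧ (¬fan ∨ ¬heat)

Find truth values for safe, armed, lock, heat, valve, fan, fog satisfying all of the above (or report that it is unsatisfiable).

Set safe = True.
Set armed = False.
  then (armed ∨ lock) forces lock = True.
  then (fan ∨ ¬lock) forces fan = True.
  then (¬fan ∨ ¬heat) forces heat = False.
  then (¬fan ∨ ¬valve) forces valve = False.
  then (¬fog ∨ heat ∨ ¬lock ∨ ¬safe) forces fog = False.
All clauses satisfied.

safe = True; armed = False; lock = True; heat = False; valve = False; fan = True; fog = False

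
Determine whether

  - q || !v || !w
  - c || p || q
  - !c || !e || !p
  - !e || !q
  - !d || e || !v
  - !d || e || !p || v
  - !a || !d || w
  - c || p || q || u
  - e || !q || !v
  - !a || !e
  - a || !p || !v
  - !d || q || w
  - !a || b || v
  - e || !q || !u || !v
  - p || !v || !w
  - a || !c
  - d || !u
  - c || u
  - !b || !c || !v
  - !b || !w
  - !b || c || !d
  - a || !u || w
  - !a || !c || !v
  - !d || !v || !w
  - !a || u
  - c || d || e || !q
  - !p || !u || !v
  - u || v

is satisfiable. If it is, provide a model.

Set e = False.
Set a = False.
  then (a || !c) forces c = False.
  then (c || u) forces u = True.
  then (a || !u || w) forces w = True.
  then (d || !u) forces d = True.
  then (!b || !w) forces b = False.
  then (!d || !v || !w) forces v = False.
  then (!d || e || !p || v) forces p = False.
  then (c || p || q) forces q = True.
All clauses satisfied.

e = False, a = False, d = True, p = False, c = False, w = True, v = False, q = True, u = True, b = False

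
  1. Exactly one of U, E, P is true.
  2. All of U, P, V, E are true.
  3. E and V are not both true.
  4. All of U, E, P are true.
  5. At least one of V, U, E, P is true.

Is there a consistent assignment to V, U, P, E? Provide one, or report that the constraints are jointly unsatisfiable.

Case U = True:
  (1) with U=T forces E = False.
  Constraint (2) is violated (E=F) — contradiction.
Case U = False:
  Constraint (2) is violated (U=F) — contradiction.
Both cases fail — unsatisfiable.

The formula is unsatisfiable.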